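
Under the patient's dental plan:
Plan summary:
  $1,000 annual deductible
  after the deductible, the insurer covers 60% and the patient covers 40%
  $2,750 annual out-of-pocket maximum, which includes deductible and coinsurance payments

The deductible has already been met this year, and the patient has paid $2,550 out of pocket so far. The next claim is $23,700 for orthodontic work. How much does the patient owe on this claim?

$200

The deductible is already satisfied, so the full bill goes to coinsurance.
40% of $23,700 = $9,480 falls to the patient.
Adding $9,480 to the $2,550 already spent would give $12,030, which exceeds the $2,750 cap; the patient pays just $2,750 − $2,550 = $200.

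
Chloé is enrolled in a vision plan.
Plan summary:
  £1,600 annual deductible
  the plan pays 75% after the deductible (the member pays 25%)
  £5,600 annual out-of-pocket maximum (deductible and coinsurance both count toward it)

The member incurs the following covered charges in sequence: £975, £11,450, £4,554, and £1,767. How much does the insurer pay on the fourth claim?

Claim 1 — £975: all of it applies to the deductible. Cost to member: £975. OOP to date £975. Plan pays £975 − £975 = £0.
Claim 2 — £11,450: £625 to deductible, leaving £10,825; coinsurance £10,825 × 25% = £2,706.25. Member pays £3,331.25; OOP now £4,306.25. Insurer: £11,450 − £3,331.25 = £8,118.75.
Claim 3 — £4,554: 25% coinsurance on £4,554 = £1,138.50. Member owes £1,138.50 (running OOP £5,444.75). Insurer: £4,554 − £1,138.50 = £3,415.50.
Claim 4 — £1,767: 25% coinsurance on £1,767 = £441.75. Adding that to £5,444.75 gives £5,886.50, past the £5,600 cap; member pays only £5,600 − £5,444.75 = £155.25. Plan pays £1,767 − £155.25 = £1,611.75.

£1,611.75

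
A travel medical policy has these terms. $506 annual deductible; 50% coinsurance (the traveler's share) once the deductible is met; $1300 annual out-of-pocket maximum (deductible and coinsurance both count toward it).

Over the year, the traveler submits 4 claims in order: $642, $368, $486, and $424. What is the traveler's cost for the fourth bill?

Bill 1, $642: $506 finishes the deductible; $136 goes to coinsurance; 50% of $136 = $68. Traveler owes $574 (running OOP $574).
Bill 2, $368: deductible already satisfied, so traveler's share is 50% × $368 = $184. Cost to traveler: $184. OOP to date $758.
Bill 3, $486: deductible met; 50% of $486 = $243. Traveler pays $243; OOP now $1001.
Bill 4, $424: deductible already satisfied, so traveler's share is 50% × $424 = $212. Cost to traveler: $212. OOP to date $1213.

$212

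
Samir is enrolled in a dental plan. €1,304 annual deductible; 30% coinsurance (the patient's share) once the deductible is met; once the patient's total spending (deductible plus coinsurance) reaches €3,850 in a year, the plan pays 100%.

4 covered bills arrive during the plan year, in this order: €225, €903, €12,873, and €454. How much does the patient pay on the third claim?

€2,722

Claim 1 — €225: fully absorbed by the deductible. Patient owes €225 (running OOP €225).
Claim 2 — €903: entire amount goes to the deductible. Patient pays €903; OOP now €1,128.
Claim 3 — €12,873: €176 finishes the deductible; €12,697 goes to coinsurance; 30% of €12,697 = €3,809.10. Together that's €176 + €3,809.10 = €3,985.10. That would push OOP to €5,113.10, over the €3,850 cap, so patient pays €3,850 − €1,128 = €2,722.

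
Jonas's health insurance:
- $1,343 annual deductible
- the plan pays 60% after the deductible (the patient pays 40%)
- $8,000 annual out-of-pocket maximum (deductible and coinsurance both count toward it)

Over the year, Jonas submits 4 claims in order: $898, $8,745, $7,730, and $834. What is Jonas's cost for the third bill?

Claim 1 ($898): fully absorbed by the deductible. Cost to patient: $898. OOP to date $898.
Claim 2 ($8,745): $445 finishes the deductible; $8,300 goes to coinsurance; patient's 40% is $3,320. Patient pays $3,765; OOP now $4,663.
Claim 3 ($7,730): deductible met; 40% of $7,730 = $3,092. Patient owes $3,092 (running OOP $7,755).

$3,092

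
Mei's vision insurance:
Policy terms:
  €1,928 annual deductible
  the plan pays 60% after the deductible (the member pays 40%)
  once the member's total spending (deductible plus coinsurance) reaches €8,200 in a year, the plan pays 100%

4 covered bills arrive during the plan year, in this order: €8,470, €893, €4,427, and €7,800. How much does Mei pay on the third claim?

Claim 1 (€8,470): €1,928 to deductible, leaving €6,542; coinsurance €6,542 × 40% = €2,616.80. Member owes €4,544.80 (running OOP €4,544.80).
Claim 2 (€893): deductible already satisfied, so member's share is 40% × €893 = €357.20. Cost to member: €357.20. OOP to date €4,902.
Claim 3 (€4,427): 40% coinsurance on €4,427 = €1,770.80. Member owes €1,770.80 (running OOP €6,672.80).

€1,770.80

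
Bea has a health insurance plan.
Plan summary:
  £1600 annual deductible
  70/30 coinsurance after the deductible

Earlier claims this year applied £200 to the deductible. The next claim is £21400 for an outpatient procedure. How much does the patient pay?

£200 of the £1600 deductible is already met, leaving £1400.
The remaining £20000 (= £21400 − £1400) moves to coinsurance.
Coinsurance: £20000 × 30% = £6000.
So the patient owes £1400 + £6000 = £7400.

£7400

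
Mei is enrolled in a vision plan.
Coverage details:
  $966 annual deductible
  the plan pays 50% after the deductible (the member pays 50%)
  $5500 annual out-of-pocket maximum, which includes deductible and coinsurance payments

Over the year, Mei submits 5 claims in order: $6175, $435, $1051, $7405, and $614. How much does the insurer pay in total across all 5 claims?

$10180

Claim 1 ($6175): $966 to deductible, leaving $5209; coinsurance $5209 × 50% = $2604.50. Member owes $3570.50 (running OOP $3570.50). Plan pays $6175 − $3570.50 = $2604.50.
Claim 2 ($435): deductible already satisfied, so member's share is 50% × $435 = $217.50. Member pays $217.50; OOP now $3788. Plan pays $435 − $217.50 = $217.50.
Claim 3 ($1051): deductible already satisfied, so member's share is 50% × $1051 = $525.50. Cost to member: $525.50. OOP to date $4313.50. Plan pays $1051 − $525.50 = $525.50.
Claim 4 ($7405): deductible met; 50% of $7405 = $3702.50. OOP would hit $8016 > $5500, so the cap limits the member to $5500 − $4313.50 = $1186.50. Plan pays $7405 − $1186.50 = $6218.50.
Claim 5 ($614): deductible already satisfied, so member's share is 50% × $614 = $307. Adding that to $5500 gives $5807, past the $5500 cap; member pays only $5500 − $5500 = $0. Plan pays $614 − $0 = $614.
Insurer total = bills − member's total = $15680 − $5500 = $10180.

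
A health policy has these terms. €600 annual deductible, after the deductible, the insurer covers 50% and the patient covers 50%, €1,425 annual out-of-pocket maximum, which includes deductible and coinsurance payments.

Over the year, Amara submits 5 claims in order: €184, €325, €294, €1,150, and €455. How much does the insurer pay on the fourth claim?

Claim 1 — €184: all of it applies to the deductible. Patient owes €184 (running OOP €184). Insurer: €184 − €184 = €0.
Claim 2 — €325: fully absorbed by the deductible. Patient owes €325 (running OOP €509). Insurer: €325 − €325 = €0.
Claim 3 — €294: €91 finishes the deductible; €203 goes to coinsurance; patient's 50% is €101.50. Cost to patient: €192.50. OOP to date €701.50. Insurer: €294 − €192.50 = €101.50.
Claim 4 — €1,150: 50% coinsurance on €1,150 = €575. Patient pays €575; OOP now €1,276.50. Insurer: €1,150 − €575 = €575.

€575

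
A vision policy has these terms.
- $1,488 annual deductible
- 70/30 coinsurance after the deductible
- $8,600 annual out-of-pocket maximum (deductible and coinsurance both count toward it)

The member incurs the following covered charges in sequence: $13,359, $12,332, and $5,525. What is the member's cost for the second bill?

Claim 1 — $13,359: $1,488 finishes the deductible; $11,871 goes to coinsurance; 30% of $11,871 = $3,561.30. Member owes $5,049.30 (running OOP $5,049.30).
Claim 2 — $12,332: deductible already satisfied, so member's share is 30% × $12,332 = $3,699.60. Adding that to $5,049.30 gives $8,748.90, past the $8,600 cap; member pays only $8,600 − $5,049.30 = $3,550.70.

$3,550.70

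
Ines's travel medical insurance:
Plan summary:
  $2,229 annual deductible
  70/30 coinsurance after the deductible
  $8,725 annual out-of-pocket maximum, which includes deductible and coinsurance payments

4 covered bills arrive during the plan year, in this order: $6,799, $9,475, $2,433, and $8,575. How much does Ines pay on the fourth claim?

$1,552.60

Bill 1, $6,799: $2,229 to deductible, leaving $4,570; traveler's 30% is $1,371. Cost to traveler: $3,600. OOP to date $3,600.
Bill 2, $9,475: deductible already satisfied, so traveler's share is 30% × $9,475 = $2,842.50. Cost to traveler: $2,842.50. OOP to date $6,442.50.
Bill 3, $2,433: deductible already satisfied, so traveler's share is 30% × $2,433 = $729.90. Traveler pays $729.90; OOP now $7,172.40.
Bill 4, $8,575: deductible met; 30% of $8,575 = $2,572.50. Adding that to $7,172.40 gives $9,744.90, past the $8,725 cap; traveler pays only $8,725 − $7,172.40 = $1,552.60.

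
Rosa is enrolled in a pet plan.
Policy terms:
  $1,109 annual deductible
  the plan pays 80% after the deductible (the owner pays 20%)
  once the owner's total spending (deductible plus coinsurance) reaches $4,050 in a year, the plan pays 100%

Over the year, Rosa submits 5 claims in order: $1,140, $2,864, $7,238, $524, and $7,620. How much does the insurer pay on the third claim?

$5,790.40

Claim 1 — $1,140: $1,109 finishes the deductible; $31 goes to coinsurance; coinsurance $31 × 20% = $6.20. Owner pays $1,115.20; OOP now $1,115.20. Plan pays $1,140 − $1,115.20 = $24.80.
Claim 2 — $2,864: 20% coinsurance on $2,864 = $572.80. Owner pays $572.80; OOP now $1,688. Insurer: $2,864 − $572.80 = $2,291.20.
Claim 3 — $7,238: deductible met; 20% of $7,238 = $1,447.60. Cost to owner: $1,447.60. OOP to date $3,135.60. Insurer: $7,238 − $1,447.60 = $5,790.40.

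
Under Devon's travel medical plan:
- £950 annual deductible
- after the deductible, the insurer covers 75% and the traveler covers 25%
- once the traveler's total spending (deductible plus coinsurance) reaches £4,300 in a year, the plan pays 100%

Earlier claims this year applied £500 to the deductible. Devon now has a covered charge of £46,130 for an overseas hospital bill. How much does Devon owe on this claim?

£3,800

£500 of the £950 deductible is already met, leaving £450.
After the £450 deductible portion, £46,130 − £450 = £45,680 is subject to coinsurance.
Coinsurance: £45,680 × 25% = £11,420.
So the traveler owes £450 + £11,420 = £11,870 before any cap.
That would bring total out-of-pocket to £12,370, past the £4,300 cap. The traveler is capped at £4,300 − £500 = £3,800 on this claim.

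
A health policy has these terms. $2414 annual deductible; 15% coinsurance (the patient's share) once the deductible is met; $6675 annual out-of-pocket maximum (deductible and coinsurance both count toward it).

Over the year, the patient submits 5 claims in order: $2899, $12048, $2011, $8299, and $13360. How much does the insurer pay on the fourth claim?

#1 ($2899): $2414 finishes the deductible; $485 goes to coinsurance; 15% of $485 = $72.75. Cost to patient: $2486.75. OOP to date $2486.75. Plan pays $2899 − $2486.75 = $412.25.
#2 ($12048): 15% coinsurance on $12048 = $1807.20. Cost to patient: $1807.20. OOP to date $4293.95. Plan pays $12048 − $1807.20 = $10240.80.
#3 ($2011): deductible met; 15% of $2011 = $301.65. Patient pays $301.65; OOP now $4595.60. Insurer: $2011 − $301.65 = $1709.35.
#4 ($8299): deductible met; 15% of $8299 = $1244.85. Patient owes $1244.85 (running OOP $5840.45). Plan pays $8299 − $1244.85 = $7054.15.

$7054.15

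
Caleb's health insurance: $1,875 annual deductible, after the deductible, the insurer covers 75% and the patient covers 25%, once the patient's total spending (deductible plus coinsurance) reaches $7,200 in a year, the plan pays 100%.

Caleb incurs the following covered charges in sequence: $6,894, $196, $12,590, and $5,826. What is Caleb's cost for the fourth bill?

$873.75

Bill 1, $6,894: $1,875 finishes the deductible; $5,019 goes to coinsurance; 25% of $5,019 = $1,254.75. Patient owes $3,129.75 (running OOP $3,129.75).
Bill 2, $196: deductible met; 25% of $196 = $49. Cost to patient: $49. OOP to date $3,178.75.
Bill 3, $12,590: 25% coinsurance on $12,590 = $3,147.50. Cost to patient: $3,147.50. OOP to date $6,326.25.
Bill 4, $5,826: deductible already satisfied, so patient's share is 25% × $5,826 = $1,456.50. That would push OOP to $7,782.75, over the $7,200 cap, so patient pays $7,200 − $6,326.25 = $873.75.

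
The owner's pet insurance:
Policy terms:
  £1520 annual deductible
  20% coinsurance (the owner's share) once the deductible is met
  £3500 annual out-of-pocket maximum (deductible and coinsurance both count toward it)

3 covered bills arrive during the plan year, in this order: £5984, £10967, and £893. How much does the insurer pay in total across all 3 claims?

£14344

Bill 1, £5984: £1520 finishes the deductible; £4464 goes to coinsurance; coinsurance £4464 × 20% = £892.80. Owner pays £2412.80; OOP now £2412.80. Plan pays £5984 − £2412.80 = £3571.20.
Bill 2, £10967: 20% coinsurance on £10967 = £2193.40. That would push OOP to £4606.20, over the £3500 cap, so owner pays £3500 − £2412.80 = £1087.20. Plan pays £10967 − £1087.20 = £9879.80.
Bill 3, £893: deductible met; 20% of £893 = £178.60. Adding that to £3500 gives £3678.60, past the £3500 cap; owner pays only £3500 − £3500 = £0. Plan pays £893 − £0 = £893.
Insurer total: £3571.20 + £9879.80 + £893 = £14344.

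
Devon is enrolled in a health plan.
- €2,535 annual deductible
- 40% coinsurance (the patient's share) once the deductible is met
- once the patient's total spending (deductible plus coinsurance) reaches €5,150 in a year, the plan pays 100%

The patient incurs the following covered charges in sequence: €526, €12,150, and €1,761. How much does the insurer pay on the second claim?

€7,526

#1 (€526): fully absorbed by the deductible. Patient pays €526; OOP now €526. Plan pays €526 − €526 = €0.
#2 (€12,150): €2,009 to deductible, leaving €10,141; coinsurance €10,141 × 40% = €4,056.40. Claim cost before the cap: €2,009 + €4,056.40 = €6,065.40. Adding that to €526 gives €6,591.40, past the €5,150 cap; patient pays only €5,150 − €526 = €4,624. Plan pays €12,150 − €4,624 = €7,526.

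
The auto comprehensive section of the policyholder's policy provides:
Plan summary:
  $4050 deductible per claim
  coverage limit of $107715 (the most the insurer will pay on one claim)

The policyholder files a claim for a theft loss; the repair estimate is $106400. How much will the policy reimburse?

$102350

Less the $4050 deductible: $106400 − $4050 = $102350.
$102350 ≤ $107715, so the limit doesn't bind; insurer pays $102350.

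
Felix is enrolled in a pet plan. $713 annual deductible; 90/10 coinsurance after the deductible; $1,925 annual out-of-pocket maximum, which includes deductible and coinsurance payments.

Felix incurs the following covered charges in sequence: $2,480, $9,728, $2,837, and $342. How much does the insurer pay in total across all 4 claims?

$13,462

Claim 1 ($2,480): $713 finishes the deductible; $1,767 goes to coinsurance; 10% of $1,767 = $176.70. Cost to owner: $889.70. OOP to date $889.70. Insurer: $2,480 − $889.70 = $1,590.30.
Claim 2 ($9,728): 10% coinsurance on $9,728 = $972.80. Owner owes $972.80 (running OOP $1,862.50). Insurer: $9,728 − $972.80 = $8,755.20.
Claim 3 ($2,837): deductible met; 10% of $2,837 = $283.70. That would push OOP to $2,146.20, over the $1,925 cap, so owner pays $1,925 − $1,862.50 = $62.50. Insurer: $2,837 − $62.50 = $2,774.50.
Claim 4 ($342): deductible met; 10% of $342 = $34.20. That would push OOP to $1,959.20, over the $1,925 cap, so owner pays $1,925 − $1,925 = $0. Plan pays $342 − $0 = $342.
Insurer total = bills − owner's total = $15,387 − $1,925 = $13,462.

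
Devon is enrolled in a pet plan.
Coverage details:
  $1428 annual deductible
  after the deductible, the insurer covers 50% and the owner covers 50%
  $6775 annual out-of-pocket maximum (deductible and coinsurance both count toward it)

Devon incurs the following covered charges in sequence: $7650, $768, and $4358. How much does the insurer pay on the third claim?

$2506

Claim 1 — $7650: $1428 finishes the deductible; $6222 goes to coinsurance; coinsurance $6222 × 50% = $3111. Cost to owner: $4539. OOP to date $4539. Plan pays $7650 − $4539 = $3111.
Claim 2 — $768: 50% coinsurance on $768 = $384. Owner pays $384; OOP now $4923. Plan pays $768 − $384 = $384.
Claim 3 — $4358: 50% coinsurance on $4358 = $2179. Adding that to $4923 gives $7102, past the $6775 cap; owner pays only $6775 − $4923 = $1852. Plan pays $4358 − $1852 = $2506.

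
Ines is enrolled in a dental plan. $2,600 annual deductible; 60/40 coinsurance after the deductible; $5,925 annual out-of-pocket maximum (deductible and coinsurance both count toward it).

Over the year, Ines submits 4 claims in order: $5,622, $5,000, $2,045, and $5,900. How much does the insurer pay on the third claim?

$1,928.80

#1 ($5,622): deductible takes $2,600, $3,022 remains; patient's 40% is $1,208.80. Patient pays $3,808.80; OOP now $3,808.80. Plan pays $5,622 − $3,808.80 = $1,813.20.
#2 ($5,000): deductible met; 40% of $5,000 = $2,000. Patient owes $2,000 (running OOP $5,808.80). Insurer: $5,000 − $2,000 = $3,000.
#3 ($2,045): deductible met; 40% of $2,045 = $818. Adding that to $5,808.80 gives $6,626.80, past the $5,925 cap; patient pays only $5,925 − $5,808.80 = $116.20. Plan pays $2,045 − $116.20 = $1,928.80.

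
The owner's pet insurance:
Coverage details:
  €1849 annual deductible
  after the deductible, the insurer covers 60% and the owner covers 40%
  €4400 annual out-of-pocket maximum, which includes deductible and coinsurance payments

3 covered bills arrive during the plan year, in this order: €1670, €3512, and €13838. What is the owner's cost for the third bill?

€1217.80

Bill 1, €1670: all of it applies to the deductible. Owner owes €1670 (running OOP €1670).
Bill 2, €3512: deductible takes €179, €3333 remains; owner's 40% is €1333.20. Owner pays €1512.20; OOP now €3182.20.
Bill 3, €13838: deductible already satisfied, so owner's share is 40% × €13838 = €5535.20. Adding that to €3182.20 gives €8717.40, past the €4400 cap; owner pays only €4400 − €3182.20 = €1217.80.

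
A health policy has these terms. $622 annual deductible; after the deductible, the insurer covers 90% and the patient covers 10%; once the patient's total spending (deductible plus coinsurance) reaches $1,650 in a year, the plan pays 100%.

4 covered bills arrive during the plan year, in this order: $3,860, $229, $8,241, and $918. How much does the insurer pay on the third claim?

$7,559.70

Claim 1 ($3,860): deductible takes $622, $3,238 remains; 10% of $3,238 = $323.80. Patient owes $945.80 (running OOP $945.80). Plan pays $3,860 − $945.80 = $2,914.20.
Claim 2 ($229): deductible met; 10% of $229 = $22.90. Patient owes $22.90 (running OOP $968.70). Plan pays $229 − $22.90 = $206.10.
Claim 3 ($8,241): deductible already satisfied, so patient's share is 10% × $8,241 = $824.10. OOP would hit $1,792.80 > $1,650, so the cap limits the patient to $1,650 − $968.70 = $681.30. Insurer: $8,241 − $681.30 = $7,559.70.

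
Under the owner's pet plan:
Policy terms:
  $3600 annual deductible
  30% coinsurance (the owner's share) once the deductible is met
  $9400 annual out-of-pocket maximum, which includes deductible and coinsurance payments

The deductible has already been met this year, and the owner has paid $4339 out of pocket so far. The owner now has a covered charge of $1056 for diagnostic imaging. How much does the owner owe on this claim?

The deductible is already satisfied, so the full bill goes to coinsurance.
Owner's 30% share of $1056 is $316.80.
Year-to-date out-of-pocket becomes $4339 + $316.80 = $4655.80, still under the $9400 maximum, so no cap applies.

$316.80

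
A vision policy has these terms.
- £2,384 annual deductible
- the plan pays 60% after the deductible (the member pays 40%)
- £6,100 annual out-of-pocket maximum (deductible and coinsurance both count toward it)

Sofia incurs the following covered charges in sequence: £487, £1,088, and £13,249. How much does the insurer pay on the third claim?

£8,724

#1 (£487): fully absorbed by the deductible. Member owes £487 (running OOP £487). Insurer: £487 − £487 = £0.
#2 (£1,088): all of it applies to the deductible. Member pays £1,088; OOP now £1,575. Insurer: £1,088 − £1,088 = £0.
#3 (£13,249): deductible takes £809, £12,440 remains; member's 40% is £4,976. Claim cost before the cap: £809 + £4,976 = £5,785. That would push OOP to £7,360, over the £6,100 cap, so member pays £6,100 − £1,575 = £4,525. Plan pays £13,249 − £4,525 = £8,724.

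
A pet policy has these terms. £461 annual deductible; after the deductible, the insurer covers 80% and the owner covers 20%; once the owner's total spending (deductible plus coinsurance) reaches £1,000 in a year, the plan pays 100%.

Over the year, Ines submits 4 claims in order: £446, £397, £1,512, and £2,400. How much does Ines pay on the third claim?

Claim 1 — £446: entire amount goes to the deductible. Owner pays £446; OOP now £446.
Claim 2 — £397: £15 finishes the deductible; £382 goes to coinsurance; owner's 20% is £76.40. Owner owes £91.40 (running OOP £537.40).
Claim 3 — £1,512: 20% coinsurance on £1,512 = £302.40. Cost to owner: £302.40. OOP to date £839.80.

£302.40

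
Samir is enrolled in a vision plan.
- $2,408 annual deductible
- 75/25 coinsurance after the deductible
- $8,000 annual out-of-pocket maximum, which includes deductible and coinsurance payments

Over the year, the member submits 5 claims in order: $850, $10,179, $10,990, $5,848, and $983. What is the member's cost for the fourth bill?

$689.25

#1 ($850): all of it applies to the deductible. Member owes $850 (running OOP $850).
#2 ($10,179): deductible takes $1,558, $8,621 remains; coinsurance $8,621 × 25% = $2,155.25. Member owes $3,713.25 (running OOP $4,563.25).
#3 ($10,990): deductible already satisfied, so member's share is 25% × $10,990 = $2,747.50. Member owes $2,747.50 (running OOP $7,310.75).
#4 ($5,848): deductible already satisfied, so member's share is 25% × $5,848 = $1,462. That would push OOP to $8,772.75, over the $8,000 cap, so member pays $8,000 − $7,310.75 = $689.25.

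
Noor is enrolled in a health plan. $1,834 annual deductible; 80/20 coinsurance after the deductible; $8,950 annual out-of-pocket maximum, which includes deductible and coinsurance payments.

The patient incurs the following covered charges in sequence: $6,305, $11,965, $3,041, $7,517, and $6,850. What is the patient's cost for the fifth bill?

$1,370

Claim 1 ($6,305): deductible takes $1,834, $4,471 remains; coinsurance $4,471 × 20% = $894.20. Patient owes $2,728.20 (running OOP $2,728.20).
Claim 2 ($11,965): deductible already satisfied, so patient's share is 20% × $11,965 = $2,393. Patient pays $2,393; OOP now $5,121.20.
Claim 3 ($3,041): deductible already satisfied, so patient's share is 20% × $3,041 = $608.20. Patient pays $608.20; OOP now $5,729.40.
Claim 4 ($7,517): deductible already satisfied, so patient's share is 20% × $7,517 = $1,503.40. Patient pays $1,503.40; OOP now $7,232.80.
Claim 5 ($6,850): deductible met; 20% of $6,850 = $1,370. Cost to patient: $1,370. OOP to date $8,602.80.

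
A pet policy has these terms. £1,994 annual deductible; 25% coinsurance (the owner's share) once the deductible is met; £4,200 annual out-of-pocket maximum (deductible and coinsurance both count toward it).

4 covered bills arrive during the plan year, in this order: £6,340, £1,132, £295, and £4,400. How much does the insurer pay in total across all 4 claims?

£7,967

#1 (£6,340): deductible takes £1,994, £4,346 remains; 25% of £4,346 = £1,086.50. Owner owes £3,080.50 (running OOP £3,080.50). Insurer: £6,340 − £3,080.50 = £3,259.50.
#2 (£1,132): deductible met; 25% of £1,132 = £283. Cost to owner: £283. OOP to date £3,363.50. Plan pays £1,132 − £283 = £849.
#3 (£295): deductible met; 25% of £295 = £73.75. Owner owes £73.75 (running OOP £3,437.25). Insurer: £295 − £73.75 = £221.25.
#4 (£4,400): deductible already satisfied, so owner's share is 25% × £4,400 = £1,100. Adding that to £3,437.25 gives £4,537.25, past the £4,200 cap; owner pays only £4,200 − £3,437.25 = £762.75. Insurer: £4,400 − £762.75 = £3,637.25.
Insurer total: £3,259.50 + £849 + £221.25 + £3,637.25 = £7,967.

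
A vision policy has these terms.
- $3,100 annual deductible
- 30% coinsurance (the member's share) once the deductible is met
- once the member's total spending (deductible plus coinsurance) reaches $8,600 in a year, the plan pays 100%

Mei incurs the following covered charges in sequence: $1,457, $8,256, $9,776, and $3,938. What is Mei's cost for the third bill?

$2,932.80

Bill 1, $1,457: all of it applies to the deductible. Member owes $1,457 (running OOP $1,457).
Bill 2, $8,256: deductible takes $1,643, $6,613 remains; member's 30% is $1,983.90. Cost to member: $3,626.90. OOP to date $5,083.90.
Bill 3, $9,776: deductible met; 30% of $9,776 = $2,932.80. Member owes $2,932.80 (running OOP $8,016.70).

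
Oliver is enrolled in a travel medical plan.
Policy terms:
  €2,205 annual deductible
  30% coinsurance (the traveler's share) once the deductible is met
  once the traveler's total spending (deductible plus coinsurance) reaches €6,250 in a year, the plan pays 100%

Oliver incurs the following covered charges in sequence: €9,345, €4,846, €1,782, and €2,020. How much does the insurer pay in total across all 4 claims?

Claim 1 (€9,345): deductible takes €2,205, €7,140 remains; coinsurance €7,140 × 30% = €2,142. Traveler owes €4,347 (running OOP €4,347). Plan pays €9,345 − €4,347 = €4,998.
Claim 2 (€4,846): deductible already satisfied, so traveler's share is 30% × €4,846 = €1,453.80. Traveler pays €1,453.80; OOP now €5,800.80. Plan pays €4,846 − €1,453.80 = €3,392.20.
Claim 3 (€1,782): deductible already satisfied, so traveler's share is 30% × €1,782 = €534.60. OOP would hit €6,335.40 > €6,250, so the cap limits the traveler to €6,250 − €5,800.80 = €449.20. Plan pays €1,782 − €449.20 = €1,332.80.
Claim 4 (€2,020): 30% coinsurance on €2,020 = €606. Adding that to €6,250 gives €6,856, past the €6,250 cap; traveler pays only €6,250 − €6,250 = €0. Plan pays €2,020 − €0 = €2,020.
Insurer total: €4,998 + €3,392.20 + €1,332.80 + €2,020 = €11,743.

€11,743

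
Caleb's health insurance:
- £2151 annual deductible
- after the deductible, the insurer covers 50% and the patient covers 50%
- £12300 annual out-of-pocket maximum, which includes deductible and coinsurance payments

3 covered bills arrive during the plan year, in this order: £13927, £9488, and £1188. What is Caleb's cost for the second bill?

Claim 1 (£13927): deductible takes £2151, £11776 remains; coinsurance £11776 × 50% = £5888. Patient owes £8039 (running OOP £8039).
Claim 2 (£9488): deductible already satisfied, so patient's share is 50% × £9488 = £4744. That would push OOP to £12783, over the £12300 cap, so patient pays £12300 − £8039 = £4261.

£4261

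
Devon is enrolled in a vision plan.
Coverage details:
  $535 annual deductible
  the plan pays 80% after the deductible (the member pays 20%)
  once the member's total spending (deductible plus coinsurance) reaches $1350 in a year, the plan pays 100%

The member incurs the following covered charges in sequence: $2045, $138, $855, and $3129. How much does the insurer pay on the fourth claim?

Claim 1 — $2045: deductible takes $535, $1510 remains; coinsurance $1510 × 20% = $302. Member pays $837; OOP now $837. Insurer: $2045 − $837 = $1208.
Claim 2 — $138: 20% coinsurance on $138 = $27.60. Cost to member: $27.60. OOP to date $864.60. Insurer: $138 − $27.60 = $110.40.
Claim 3 — $855: deductible already satisfied, so member's share is 20% × $855 = $171. Member owes $171 (running OOP $1035.60). Plan pays $855 − $171 = $684.
Claim 4 — $3129: deductible already satisfied, so member's share is 20% × $3129 = $625.80. Adding that to $1035.60 gives $1661.40, past the $1350 cap; member pays only $1350 − $1035.60 = $314.40. Plan pays $3129 − $314.40 = $2814.60.

$2814.60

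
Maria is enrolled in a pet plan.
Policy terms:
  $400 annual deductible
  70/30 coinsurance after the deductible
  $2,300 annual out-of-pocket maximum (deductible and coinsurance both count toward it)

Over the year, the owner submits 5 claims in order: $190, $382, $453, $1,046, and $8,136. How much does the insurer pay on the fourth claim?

Claim 1 ($190): all of it applies to the deductible. Cost to owner: $190. OOP to date $190. Insurer: $190 − $190 = $0.
Claim 2 ($382): deductible takes $210, $172 remains; coinsurance $172 × 30% = $51.60. Owner owes $261.60 (running OOP $451.60). Plan pays $382 − $261.60 = $120.40.
Claim 3 ($453): 30% coinsurance on $453 = $135.90. Owner pays $135.90; OOP now $587.50. Insurer: $453 − $135.90 = $317.10.
Claim 4 ($1,046): deductible met; 30% of $1,046 = $313.80. Owner pays $313.80; OOP now $901.30. Plan pays $1,046 − $313.80 = $732.20.

$732.20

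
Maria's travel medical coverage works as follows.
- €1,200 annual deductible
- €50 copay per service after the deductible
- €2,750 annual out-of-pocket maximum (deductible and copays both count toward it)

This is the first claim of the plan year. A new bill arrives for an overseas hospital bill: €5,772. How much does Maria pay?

€1,250

Nothing has been paid toward the €1,200 deductible, so the first €1,200 of this charge is applied there.
That leaves €5,772 − €1,200 = €4,572 for the copay.
Copay on this service: €50.
Traveler responsibility before any cap: €1,200 + €50 = €1,250.
Cumulative spending €0 + €1,250 = €1,250 stays under the €2,750 maximum.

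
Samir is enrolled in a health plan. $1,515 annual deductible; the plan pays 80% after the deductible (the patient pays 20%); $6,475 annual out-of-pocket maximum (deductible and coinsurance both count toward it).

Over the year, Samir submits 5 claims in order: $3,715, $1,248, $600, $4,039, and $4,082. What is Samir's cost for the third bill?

$120

Bill 1, $3,715: $1,515 finishes the deductible; $2,200 goes to coinsurance; coinsurance $2,200 × 20% = $440. Patient pays $1,955; OOP now $1,955.
Bill 2, $1,248: deductible met; 20% of $1,248 = $249.60. Patient pays $249.60; OOP now $2,204.60.
Bill 3, $600: deductible met; 20% of $600 = $120. Cost to patient: $120. OOP to date $2,324.60.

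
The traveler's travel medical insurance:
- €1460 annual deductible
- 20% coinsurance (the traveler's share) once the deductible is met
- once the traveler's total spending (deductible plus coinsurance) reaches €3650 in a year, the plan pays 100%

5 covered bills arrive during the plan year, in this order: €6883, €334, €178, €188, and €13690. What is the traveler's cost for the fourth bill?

€37.60

#1 (€6883): deductible takes €1460, €5423 remains; traveler's 20% is €1084.60. Traveler pays €2544.60; OOP now €2544.60.
#2 (€334): 20% coinsurance on €334 = €66.80. Traveler owes €66.80 (running OOP €2611.40).
#3 (€178): 20% coinsurance on €178 = €35.60. Cost to traveler: €35.60. OOP to date €2647.
#4 (€188): 20% coinsurance on €188 = €37.60. Traveler owes €37.60 (running OOP €2684.60).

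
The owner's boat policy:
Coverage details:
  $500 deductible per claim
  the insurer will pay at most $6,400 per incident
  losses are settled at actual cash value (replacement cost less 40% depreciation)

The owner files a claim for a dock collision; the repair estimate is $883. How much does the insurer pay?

Actual cash value after 40% depreciation: $883 × 60% = $529.80.
Subtract the deductible: $529.80 − $500 = $29.80.
That's under the $6,400 cap, so the insurer reimburses the full $29.80.

$29.80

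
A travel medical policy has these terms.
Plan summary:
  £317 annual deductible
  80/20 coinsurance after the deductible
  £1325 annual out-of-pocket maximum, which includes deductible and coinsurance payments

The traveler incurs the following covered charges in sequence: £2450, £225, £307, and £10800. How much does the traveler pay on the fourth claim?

£475

#1 (£2450): £317 to deductible, leaving £2133; 20% of £2133 = £426.60. Traveler pays £743.60; OOP now £743.60.
#2 (£225): 20% coinsurance on £225 = £45. Cost to traveler: £45. OOP to date £788.60.
#3 (£307): 20% coinsurance on £307 = £61.40. Traveler owes £61.40 (running OOP £850).
#4 (£10800): deductible met; 20% of £10800 = £2160. That would push OOP to £3010, over the £1325 cap, so traveler pays £1325 − £850 = £475.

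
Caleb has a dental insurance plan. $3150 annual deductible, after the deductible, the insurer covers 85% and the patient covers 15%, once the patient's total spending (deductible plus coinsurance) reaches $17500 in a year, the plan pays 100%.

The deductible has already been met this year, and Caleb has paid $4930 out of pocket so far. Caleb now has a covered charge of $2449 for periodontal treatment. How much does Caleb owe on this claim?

The deductible is already satisfied, so the full bill goes to coinsurance.
Patient's 15% share of $2449 is $367.35.
Year-to-date out-of-pocket becomes $4930 + $367.35 = $5297.35, still under the $17500 maximum, so no cap applies.

$367.35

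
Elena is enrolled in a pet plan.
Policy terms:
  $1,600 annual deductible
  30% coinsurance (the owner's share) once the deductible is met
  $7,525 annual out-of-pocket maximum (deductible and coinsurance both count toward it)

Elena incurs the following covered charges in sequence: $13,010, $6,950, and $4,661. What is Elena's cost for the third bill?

$417

Claim 1 ($13,010): $1,600 to deductible, leaving $11,410; coinsurance $11,410 × 30% = $3,423. Owner owes $5,023 (running OOP $5,023).
Claim 2 ($6,950): deductible already satisfied, so owner's share is 30% × $6,950 = $2,085. Cost to owner: $2,085. OOP to date $7,108.
Claim 3 ($4,661): 30% coinsurance on $4,661 = $1,398.30. Adding that to $7,108 gives $8,506.30, past the $7,525 cap; owner pays only $7,525 − $7,108 = $417.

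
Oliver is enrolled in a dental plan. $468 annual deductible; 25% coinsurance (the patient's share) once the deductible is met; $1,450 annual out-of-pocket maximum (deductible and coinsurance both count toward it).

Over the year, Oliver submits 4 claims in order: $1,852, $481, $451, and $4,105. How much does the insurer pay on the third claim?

Claim 1 ($1,852): $468 to deductible, leaving $1,384; patient's 25% is $346. Patient pays $814; OOP now $814. Plan pays $1,852 − $814 = $1,038.
Claim 2 ($481): deductible already satisfied, so patient's share is 25% × $481 = $120.25. Patient pays $120.25; OOP now $934.25. Insurer: $481 − $120.25 = $360.75.
Claim 3 ($451): deductible already satisfied, so patient's share is 25% × $451 = $112.75. Patient owes $112.75 (running OOP $1,047). Plan pays $451 − $112.75 = $338.25.

$338.25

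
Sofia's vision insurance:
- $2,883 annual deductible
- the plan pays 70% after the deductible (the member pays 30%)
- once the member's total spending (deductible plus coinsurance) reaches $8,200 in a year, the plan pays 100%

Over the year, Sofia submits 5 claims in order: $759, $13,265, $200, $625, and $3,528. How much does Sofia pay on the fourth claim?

$187.50

#1 ($759): fully absorbed by the deductible. Member pays $759; OOP now $759.
#2 ($13,265): $2,124 to deductible, leaving $11,141; coinsurance $11,141 × 30% = $3,342.30. Member pays $5,466.30; OOP now $6,225.30.
#3 ($200): 30% coinsurance on $200 = $60. Cost to member: $60. OOP to date $6,285.30.
#4 ($625): 30% coinsurance on $625 = $187.50. Member owes $187.50 (running OOP $6,472.80).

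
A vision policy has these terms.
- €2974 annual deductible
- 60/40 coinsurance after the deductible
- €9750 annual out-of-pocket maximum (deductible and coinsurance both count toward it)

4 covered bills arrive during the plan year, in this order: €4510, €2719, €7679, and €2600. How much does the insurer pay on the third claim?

€4607.40

Claim 1 (€4510): deductible takes €2974, €1536 remains; member's 40% is €614.40. Member pays €3588.40; OOP now €3588.40. Insurer: €4510 − €3588.40 = €921.60.
Claim 2 (€2719): 40% coinsurance on €2719 = €1087.60. Member pays €1087.60; OOP now €4676. Insurer: €2719 − €1087.60 = €1631.40.
Claim 3 (€7679): deductible met; 40% of €7679 = €3071.60. Member owes €3071.60 (running OOP €7747.60). Plan pays €7679 − €3071.60 = €4607.40.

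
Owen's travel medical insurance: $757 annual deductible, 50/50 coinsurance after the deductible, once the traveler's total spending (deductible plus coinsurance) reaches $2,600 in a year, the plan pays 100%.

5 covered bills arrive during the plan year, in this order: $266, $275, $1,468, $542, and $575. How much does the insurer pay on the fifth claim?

$287.50

Bill 1, $266: fully absorbed by the deductible. Traveler owes $266 (running OOP $266). Insurer: $266 − $266 = $0.
Bill 2, $275: all of it applies to the deductible. Cost to traveler: $275. OOP to date $541. Plan pays $275 − $275 = $0.
Bill 3, $1,468: deductible takes $216, $1,252 remains; traveler's 50% is $626. Traveler owes $842 (running OOP $1,383). Plan pays $1,468 − $842 = $626.
Bill 4, $542: deductible met; 50% of $542 = $271. Cost to traveler: $271. OOP to date $1,654. Insurer: $542 − $271 = $271.
Bill 5, $575: 50% coinsurance on $575 = $287.50. Cost to traveler: $287.50. OOP to date $1,941.50. Insurer: $575 − $287.50 = $287.50.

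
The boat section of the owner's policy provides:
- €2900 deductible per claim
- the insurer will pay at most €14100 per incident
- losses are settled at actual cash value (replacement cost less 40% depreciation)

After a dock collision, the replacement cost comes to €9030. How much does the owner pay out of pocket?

Actual cash value after 40% depreciation: €9030 × 60% = €5418.
Subtract the deductible: €5418 − €2900 = €2518.
€2518 is within the €14100 limit, so the insurer pays €2518.
Out of pocket: €9030 − €2518 = €6512.

€6512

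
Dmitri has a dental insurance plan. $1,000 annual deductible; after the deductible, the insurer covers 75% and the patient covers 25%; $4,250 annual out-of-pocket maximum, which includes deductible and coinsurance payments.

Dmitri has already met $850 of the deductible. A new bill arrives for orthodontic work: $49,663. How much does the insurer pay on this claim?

Deductible still to meet: $1,000 − $850 = $150.
The remaining $49,513 (= $49,663 − $150) moves to coinsurance.
Patient's 25% share of $49,513 is $12,378.25.
So the patient owes $150 + $12,378.25 = $12,528.25 before any cap.
That would bring total out-of-pocket to $13,378.25, past the $4,250 cap. The patient is capped at $4,250 − $850 = $3,400 on this claim.
The plan picks up $49,663 − $3,400 = $46,263.

$46,263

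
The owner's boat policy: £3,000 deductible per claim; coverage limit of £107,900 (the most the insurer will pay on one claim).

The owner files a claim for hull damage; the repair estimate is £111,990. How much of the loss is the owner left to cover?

£4,090

After the deductible, £111,990 − £3,000 = £108,990 remains.
£108,990 exceeds the £107,900 limit, so the insurer pays the limit: £107,900.
The owner bears the rest of the original loss: £111,990 − £107,900 = £4,090.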